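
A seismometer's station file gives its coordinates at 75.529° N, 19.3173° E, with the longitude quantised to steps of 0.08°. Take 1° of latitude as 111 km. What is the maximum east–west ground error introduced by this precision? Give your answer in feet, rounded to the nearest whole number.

With a 0.08° grid the true value lies within half a step, ±0.08°/2 = ±0.04°, of the stored one.
At latitude 75.529° a degree of longitude spans 111000 m × cos 75.529° = 111000 × 0.2499 ≈ 27737.8 m.
Maximum E–W displacement: 0.04 × 27737.8 = 1109.51 m.
Converting: 1109.51 m × 3.2808 ft/m ≈ 3640.1 ft.

3640 feet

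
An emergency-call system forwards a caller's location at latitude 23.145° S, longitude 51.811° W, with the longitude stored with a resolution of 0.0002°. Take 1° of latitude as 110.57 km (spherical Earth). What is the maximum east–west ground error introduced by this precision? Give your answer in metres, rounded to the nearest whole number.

10 metres

With a 0.0002° grid the true value lies within half a step, ±0.0002°/2 = ±0.0001°, of the stored one.
One degree of longitude at 23.145° is 110570 × cos 23.145° ≈ 110570 × 0.9195 = 101671 m.
Maximum E–W displacement: 0.0001 × 101671 = 10.1671 m.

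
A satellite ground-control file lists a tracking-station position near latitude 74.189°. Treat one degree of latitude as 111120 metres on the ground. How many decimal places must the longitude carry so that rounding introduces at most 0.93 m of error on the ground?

At 74.189° one degree of longitude covers 111120 × cos 74.189° ≈ 111120 × 0.2725 ≈ 30276.3 m.
With N decimal places the half-ulp bound is 0.5·10⁻ᴺ°, or 0.5·10⁻ᴺ × 30276.3 m on the ground.
Setting 15138.2 × 10⁻ᴺ ≤ 0.93 gives 10ᴺ ≥ 1.628e+04, i.e. N ≥ 4.21.
N = 4 would give 1.51 m (too coarse); N = 5 gives 0.151 m ≤ 0.93 m.

5 decimal places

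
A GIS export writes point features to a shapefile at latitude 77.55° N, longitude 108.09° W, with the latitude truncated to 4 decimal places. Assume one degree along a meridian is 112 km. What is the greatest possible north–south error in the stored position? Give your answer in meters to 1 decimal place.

11.2 meters

Truncating at 4 decimal places can drop up to a full unit in the last place, so the latitude may be off by as much as 0.0001°.
So the N–S error is at most 0.0001 × 112000 = 11.2 m.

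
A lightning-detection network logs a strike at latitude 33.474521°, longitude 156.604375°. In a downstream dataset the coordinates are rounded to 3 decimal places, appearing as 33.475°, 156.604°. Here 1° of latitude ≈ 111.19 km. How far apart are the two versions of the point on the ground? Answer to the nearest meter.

Δlat = 33.474521 − 33.475 = -0.000479°; Δlon = 156.604375 − 156.604 = +0.000375°.
N–S: -0.000479° × 111190 m/° = -53.26 m.
E–W at 33.475°: 0.000375° × 111190 × cos 33.475° = 0.000375 × 111190 × 0.8341 ≈ 34.78 m.
Combined displacement = (53.26² + 34.78²)^½ ≈ 63.6103 m.

64 meters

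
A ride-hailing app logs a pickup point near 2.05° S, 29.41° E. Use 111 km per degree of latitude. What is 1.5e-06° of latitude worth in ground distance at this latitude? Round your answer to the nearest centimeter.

Along a meridian 1.5e-06° is 1.5e-06 × 111000 = 0.1665 m.
That is 0.1665 m = 16.65 cm.

17 centimeters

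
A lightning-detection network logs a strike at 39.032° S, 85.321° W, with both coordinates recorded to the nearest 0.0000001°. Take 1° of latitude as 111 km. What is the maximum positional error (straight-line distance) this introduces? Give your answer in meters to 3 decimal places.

Rounding to 7 decimal places leaves each coordinate within ±5e-08° of the true value.
N–S: 5e-08° × 111000 m/° = 0.00555 m.
E–W at 39.032°: 5e-08° × 111000 × cos 39.032° = 5e-08 × 111000 × 0.7768 ≈ 0.00431121 m.
The two errors are perpendicular, so the maximum displacement is √(0.00555² + 0.00431121²) ≈ 0.00702773 m.

0.007 meters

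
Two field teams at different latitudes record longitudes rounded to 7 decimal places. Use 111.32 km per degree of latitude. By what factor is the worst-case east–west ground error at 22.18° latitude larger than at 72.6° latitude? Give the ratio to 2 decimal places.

3.10

Rounding to 7 decimal places leaves the longitude within ±5e-08° of the true value.
Error at 22.18° = 5e-08° × 111320 × cos 22.18° ≈ 0.005566 × 0.9260 = 0.0051541 m.
At 72.6°: 5e-08° × 111320 × cos 72.6° = 5e-08 × 111320 × 0.2990 ≈ 0.0016645 m.
The ratio reduces to cos 22.18° / cos 72.6° = 0.9260/0.2990 ≈ 3.0966.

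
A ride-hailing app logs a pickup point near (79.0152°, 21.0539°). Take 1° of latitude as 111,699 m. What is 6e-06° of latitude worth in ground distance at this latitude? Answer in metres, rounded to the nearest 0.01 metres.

0.67 metres

Along a meridian 6e-06° is 6e-06 × 111699 = 0.670194 m.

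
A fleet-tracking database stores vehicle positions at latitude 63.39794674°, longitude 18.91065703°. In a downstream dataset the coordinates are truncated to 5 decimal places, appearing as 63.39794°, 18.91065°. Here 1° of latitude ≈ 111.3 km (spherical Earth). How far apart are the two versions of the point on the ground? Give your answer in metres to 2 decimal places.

0.83 metres

Δlat = 63.39794674 − 63.39794 = +0.00000674°; Δlon = 18.91065703 − 18.91065 = +0.00000703°.
North–south shift: 0.00000674 × 111300 = 0.750162 m.
E–W at 63.3979°: 0.00000703° × 111300 × cos 63.3979° = 0.00000703 × 111300 × 0.4478 ≈ 0.350369 m.
Combined displacement = (0.750162² + 0.350369²)^½ ≈ 0.82795 m.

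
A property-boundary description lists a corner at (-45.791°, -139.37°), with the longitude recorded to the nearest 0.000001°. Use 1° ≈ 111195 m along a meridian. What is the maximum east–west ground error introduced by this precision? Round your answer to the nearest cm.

4 cm

Rounding to 6 decimal places leaves the longitude within ±5e-07° of the true value.
One degree of longitude at 45.791° is 111195 × cos 45.791° ≈ 111195 × 0.6973 = 77533.8 m.
East–west error: 5e-07° × 77533.8 m/° ≈ 0.0387669 m.
That is 0.0387669 m = 3.8767 cm.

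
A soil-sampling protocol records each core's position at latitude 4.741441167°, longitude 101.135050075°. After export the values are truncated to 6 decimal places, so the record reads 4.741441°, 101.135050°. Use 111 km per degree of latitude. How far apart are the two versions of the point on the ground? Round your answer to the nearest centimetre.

2 centimetres

The latitude changed by +0.000000167° and the longitude by +0.000000075°.
North–south shift: 0.000000167 × 111000 = 0.018537 m.
East–west at this latitude: 0.000000075° × 111000 × cos 4.74144° ≈ 0.000000075 × 110620 = 0.00829651 m.
Combined displacement = (0.018537² + 0.00829651²)^½ ≈ 0.0203089 m.
That is 0.0203089 m = 2.0309 cm.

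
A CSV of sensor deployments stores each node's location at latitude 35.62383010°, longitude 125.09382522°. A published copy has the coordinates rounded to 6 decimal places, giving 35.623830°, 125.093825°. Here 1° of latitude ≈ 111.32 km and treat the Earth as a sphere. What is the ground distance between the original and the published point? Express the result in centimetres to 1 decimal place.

2.3 centimetres

The latitude changed by +0.00000010° and the longitude by +0.00000022°.
N–S: 0.00000010° × 111320 m/° = 0.011132 m.
E–W at 35.6238°: 0.00000022° × 111320 × cos 35.6238° = 0.00000022 × 111320 × 0.8129 ≈ 0.0199072 m.
Distance: √(0.011132² + 0.0199072²) ≈ 0.0228083 m.
That is 0.0228083 m = 2.2808 cm.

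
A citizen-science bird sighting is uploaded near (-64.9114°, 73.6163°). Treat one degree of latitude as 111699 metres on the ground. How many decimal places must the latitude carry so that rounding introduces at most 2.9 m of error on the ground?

5

One degree of latitude covers 111699 m.
Rounding to N decimal places gives at most 0.5 × 10⁻ᴺ degrees of error, i.e. 0.5 × 10⁻ᴺ × 111699 m.
Need 0.5 × 111699 × 10⁻ᴺ ≤ 2.9 → 10⁻ᴺ ≤ 5.193e-05, so N ≥ 4.28.
At 4 places the error can reach 5.58 m, but 5 places keeps it to 0.558 m.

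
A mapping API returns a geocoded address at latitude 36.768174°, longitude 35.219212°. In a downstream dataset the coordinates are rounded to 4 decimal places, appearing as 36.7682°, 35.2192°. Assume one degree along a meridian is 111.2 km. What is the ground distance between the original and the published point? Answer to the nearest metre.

3 metres

Δlat = 36.768174 − 36.7682 = -0.000026°; Δlon = 35.219212 − 35.2192 = +0.000012°.
N–S: -0.000026° × 111200 m/° = -2.8912 m.
East–west at this latitude: 0.000012° × 111200 × cos 36.7682° ≈ 0.000012 × 89078.3 = 1.06894 m.
Distance: √(2.8912² + 1.06894²) ≈ 3.08248 m.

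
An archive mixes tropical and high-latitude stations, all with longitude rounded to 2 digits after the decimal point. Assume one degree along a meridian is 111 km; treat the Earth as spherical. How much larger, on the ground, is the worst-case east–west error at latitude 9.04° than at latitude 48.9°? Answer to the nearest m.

Rounding to 2 decimal places leaves the longitude within ±0.005° of the true value.
At 9.04°: 0.005° × 111000 × cos 9.04° = 0.005 × 111000 × 0.9876 ≈ 548.11 m.
At 48.9°: 0.005° × 111000 × cos 48.9° = 0.005 × 111000 × 0.6574 ≈ 364.84 m.
Difference: 548.11 − 364.84 = 183.26 m.

183 m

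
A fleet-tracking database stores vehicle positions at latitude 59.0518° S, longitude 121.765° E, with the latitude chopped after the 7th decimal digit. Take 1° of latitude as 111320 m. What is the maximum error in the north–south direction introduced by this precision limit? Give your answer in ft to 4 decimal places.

Truncating at 7 decimal places can drop up to a full unit in the last place, so the latitude may be off by as much as 1e-07°.
So the N–S error is at most 1e-07 × 111320 = 0.011132 m.
In feet: 0.011132 m ÷ 0.3048 ≈ 0.036522 ft.

0.0365 ft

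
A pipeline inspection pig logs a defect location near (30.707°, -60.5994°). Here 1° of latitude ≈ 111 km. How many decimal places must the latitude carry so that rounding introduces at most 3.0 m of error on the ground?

One degree of latitude covers 111000 m.
With N decimal places the half-ulp bound is 0.5·10⁻ᴺ°, or 0.5·10⁻ᴺ × 111000 m on the ground.
Need 0.5 × 111000 × 10⁻ᴺ ≤ 3.0 → 10⁻ᴺ ≤ 5.405e-05, so N ≥ 4.27.
N = 4 would give 5.55 m (too coarse); N = 5 gives 0.555 m ≤ 3.0 m.

5 decimal places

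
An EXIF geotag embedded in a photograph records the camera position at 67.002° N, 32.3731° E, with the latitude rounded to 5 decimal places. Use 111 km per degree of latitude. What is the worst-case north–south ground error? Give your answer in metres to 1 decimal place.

0.6 metres

Rounding to 5 decimal places leaves the latitude within ±5e-06° of the true value.
So the N–S error is at most 5e-06 × 111000 = 0.555 m.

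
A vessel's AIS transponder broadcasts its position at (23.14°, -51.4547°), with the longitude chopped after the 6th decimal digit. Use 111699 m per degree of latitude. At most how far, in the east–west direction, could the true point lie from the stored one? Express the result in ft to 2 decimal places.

0.34 ft

Truncating at 6 decimal places can drop up to a full unit in the last place, so the longitude may be off by as much as 1e-06°.
At latitude 23.14° a degree of longitude spans 111699 m × cos 23.14° = 111699 × 0.9195 ≈ 102713 m.
So at most 1e-06° × 102713 ≈ 0.102713 m east–west.
Converting: 0.102713 m × 3.2808 ft/m ≈ 0.33698 ft.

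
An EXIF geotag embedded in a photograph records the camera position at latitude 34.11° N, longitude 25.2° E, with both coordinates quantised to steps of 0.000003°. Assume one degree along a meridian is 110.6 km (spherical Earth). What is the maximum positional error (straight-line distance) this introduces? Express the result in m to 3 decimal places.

0.215 m

With a 0.000003° grid the true value lies within half a step, ±0.000003°/2 = ±1.5e-06°, of the stored one.
Latitude error → 1.5e-06 × 110600 = 0.1659 m along the meridian.
Longitude error → 1.5e-06 × 110600 × cos 34.11° = 1.5e-06 × 110600 × 0.8280 ≈ 0.137359 m.
Worst case both components are at the extreme and orthogonal: √(0.1659² + 0.137359²) ≈ 0.215384 m.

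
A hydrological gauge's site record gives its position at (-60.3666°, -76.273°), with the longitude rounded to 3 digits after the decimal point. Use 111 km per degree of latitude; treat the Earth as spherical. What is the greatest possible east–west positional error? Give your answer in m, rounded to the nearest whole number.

27 m

Rounding to 3 decimal places leaves the longitude within ±0.0005° of the true value.
One degree of longitude at 60.3666° is 111000 × cos 60.3666° ≈ 111000 × 0.4944 = 54883.8 m.
East–west error: 0.0005° × 54883.8 m/° ≈ 27.4419 m.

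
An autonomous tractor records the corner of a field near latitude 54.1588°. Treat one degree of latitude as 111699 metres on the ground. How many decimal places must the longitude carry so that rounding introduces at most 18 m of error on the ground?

At 54.1588° one degree of longitude covers 111699 × cos 54.1588° ≈ 111699 × 0.5855 ≈ 65404.3 m.
With N decimal places the half-ulp bound is 0.5·10⁻ᴺ°, or 0.5·10⁻ᴺ × 65404.3 m on the ground.
Need 0.5 × 65404.3 × 10⁻ᴺ ≤ 18 → 10⁻ᴺ ≤ 5.504e-04, so N ≥ 3.26.
So 4 decimal places suffice (3.27 m); 3 would allow up to 32.7 m.

4 decimal places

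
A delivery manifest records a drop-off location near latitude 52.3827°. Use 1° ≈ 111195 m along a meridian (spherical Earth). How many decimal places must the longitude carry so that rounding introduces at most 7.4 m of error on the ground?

4

At 52.3827° one degree of longitude covers 111195 × cos 52.3827° ≈ 111195 × 0.6104 ≈ 67871.7 m.
Rounding to N decimal places gives at most 0.5 × 10⁻ᴺ degrees of error, i.e. 0.5 × 10⁻ᴺ × 67871.7 m.
Need 0.5 × 67871.7 × 10⁻ᴺ ≤ 7.4 → 10⁻ᴺ ≤ 2.181e-04, so N ≥ 3.66.
So 4 decimal places suffice (3.39 m); 3 would allow up to 33.9 m.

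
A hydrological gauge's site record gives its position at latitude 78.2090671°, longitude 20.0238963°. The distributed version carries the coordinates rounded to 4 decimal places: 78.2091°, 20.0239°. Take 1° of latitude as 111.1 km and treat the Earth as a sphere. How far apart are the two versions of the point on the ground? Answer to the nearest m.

The latitude changed by -0.0000329° and the longitude by -0.0000037°.
N–S: -0.0000329° × 111100 m/° = -3.65519 m.
East–west at this latitude: -0.0000037° × 111100 × cos 78.2091° ≈ -0.0000037 × 22702.2 = -0.0839983 m.
Combined displacement = (3.65519² + 0.0839983²)^½ ≈ 3.65616 m.

4 m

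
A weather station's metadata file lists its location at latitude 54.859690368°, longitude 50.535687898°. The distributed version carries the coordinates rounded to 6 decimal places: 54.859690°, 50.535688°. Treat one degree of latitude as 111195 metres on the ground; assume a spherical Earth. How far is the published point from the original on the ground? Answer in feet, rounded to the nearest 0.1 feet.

The latitude changed by +0.000000368° and the longitude by -0.000000102°.
North–south shift: 0.000000368 × 111195 = 0.0409198 m.
E–W at 54.8597°: -0.000000102° × 111195 × cos 54.8597° = -0.000000102 × 111195 × 0.5756 ≈ -0.00652817 m.
Hypotenuse of the two orthogonal shifts: √(0.0409198² + 0.00652817²) = 0.0414372 m.
Converting: 0.0414372 m × 3.2808 ft/m ≈ 0.13595 ft.

0.1 feet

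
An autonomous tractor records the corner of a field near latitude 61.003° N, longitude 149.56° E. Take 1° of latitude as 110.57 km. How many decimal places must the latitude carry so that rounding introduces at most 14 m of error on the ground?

One degree of latitude covers 110570 m.
With N decimal places the half-ulp bound is 0.5·10⁻ᴺ°, or 0.5·10⁻ᴺ × 110570 m on the ground.
Need 0.5 × 110570 × 10⁻ᴺ ≤ 14 → 10⁻ᴺ ≤ 2.532e-04, so N ≥ 3.60.
At 3 places the error can reach 55.3 m, but 4 places keeps it to 5.53 m.

4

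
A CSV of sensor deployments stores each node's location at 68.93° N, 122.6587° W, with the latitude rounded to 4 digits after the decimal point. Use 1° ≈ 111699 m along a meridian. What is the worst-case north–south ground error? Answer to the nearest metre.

6 metres

Rounding to 4 decimal places leaves the latitude within ±5e-05° of the true value.
North–south distance: 5e-05° × 111699 m/° = 5.58495 m.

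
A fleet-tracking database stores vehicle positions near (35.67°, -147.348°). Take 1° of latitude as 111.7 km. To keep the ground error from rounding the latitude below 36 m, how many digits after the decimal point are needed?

4

One degree of latitude covers 111700 m.
Rounding to N decimal places gives at most 0.5 × 10⁻ᴺ degrees of error, i.e. 0.5 × 10⁻ᴺ × 111700 m.
Setting 55850 × 10⁻ᴺ ≤ 36 gives 10ᴺ ≥ 1551, i.e. N ≥ 3.19.
So 4 decimal places suffice (5.58 m); 3 would allow up to 55.9 m.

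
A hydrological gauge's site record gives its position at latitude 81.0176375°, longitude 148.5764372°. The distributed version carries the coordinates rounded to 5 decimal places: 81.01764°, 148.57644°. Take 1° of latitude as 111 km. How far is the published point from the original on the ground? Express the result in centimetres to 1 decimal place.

The latitude changed by -0.0000025° and the longitude by -0.0000028°.
N–S: -0.0000025° × 111000 m/° = -0.2775 m.
E–W at 81.0176°: -0.0000028° × 111000 × cos 81.0176° = -0.0000028 × 111000 × 0.1561 ≈ -0.0485253 m.
Hypotenuse of the two orthogonal shifts: √(0.2775² + 0.0485253²) = 0.281711 m.
That is 0.281711 m = 28.171 cm.

28.2 centimetres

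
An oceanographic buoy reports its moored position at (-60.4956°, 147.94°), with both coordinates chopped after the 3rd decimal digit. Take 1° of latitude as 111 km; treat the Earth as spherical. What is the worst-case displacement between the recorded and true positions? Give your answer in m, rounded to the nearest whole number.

Truncating at 3 decimal places can drop up to a full unit in the last place, so each coordinate may be off by as much as 0.001°.
North–south component: 0.001° × 111000 = 111 m.
Longitude error → 0.001 × 111000 × cos 60.4956° = 0.001 × 111000 × 0.4925 ≈ 54.6664 m.
Worst case both components are at the extreme and orthogonal: √(111² + 54.6664²) ≈ 123.731 m.

124 m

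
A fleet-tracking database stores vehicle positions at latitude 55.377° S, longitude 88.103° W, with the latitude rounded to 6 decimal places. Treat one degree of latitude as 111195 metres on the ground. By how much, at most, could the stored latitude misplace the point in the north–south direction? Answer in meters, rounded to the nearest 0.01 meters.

0.06 meters

Rounding to 6 decimal places leaves the latitude within ±5e-07° of the true value.
North–south distance: 5e-07° × 111195 m/° = 0.0555975 m.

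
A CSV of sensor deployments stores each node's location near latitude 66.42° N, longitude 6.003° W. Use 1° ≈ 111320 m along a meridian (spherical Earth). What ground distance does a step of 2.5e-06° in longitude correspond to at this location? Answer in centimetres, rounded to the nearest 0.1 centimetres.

2.5e-06° of longitude at 66.42° is 2.5e-06 × 111320 × cos 66.42° ≈ 2.5e-06 × 44531.2 = 0.111328 m.
That is 0.111328 m = 11.133 cm.

11.1 centimetres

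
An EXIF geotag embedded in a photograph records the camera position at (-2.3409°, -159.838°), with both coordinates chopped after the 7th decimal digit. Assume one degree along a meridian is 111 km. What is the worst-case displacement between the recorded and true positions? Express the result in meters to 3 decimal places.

0.016 meters

Truncating at 7 decimal places can drop up to a full unit in the last place, so each coordinate may be off by as much as 1e-07°.
North–south component: 1e-07° × 111000 = 0.0111 m.
East–west component at 2.3409°: 1e-07° × 111000 × cos 2.3409° ≈ 1e-07 × 110907 ≈ 0.0110907 m.
Worst case both components are at the extreme and orthogonal: √(0.0111² + 0.0110907²) ≈ 0.0156912 m.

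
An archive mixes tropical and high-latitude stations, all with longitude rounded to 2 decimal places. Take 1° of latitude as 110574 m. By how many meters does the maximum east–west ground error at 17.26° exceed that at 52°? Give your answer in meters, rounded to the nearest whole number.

Rounding to 2 decimal places leaves the longitude within ±0.005° of the true value.
At 17.26°: 0.005° × 110574 × cos 17.26° = 0.005 × 110574 × 0.9550 ≈ 527.97 m.
At 52°: 0.005° × 110574 × cos 52° = 0.005 × 110574 × 0.6157 ≈ 340.38 m.
Difference: 527.97 − 340.38 = 187.59 m.

188 meters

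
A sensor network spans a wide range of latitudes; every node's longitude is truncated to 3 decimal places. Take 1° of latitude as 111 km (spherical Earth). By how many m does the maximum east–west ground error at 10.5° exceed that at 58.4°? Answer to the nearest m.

Truncating at 3 decimal places can drop up to a full unit in the last place, so the longitude may be off by as much as 0.001°.
Error at 10.5° = 0.001° × 111000 × cos 10.5° ≈ 111 × 0.9833 = 109.14 m.
At 58.4°: 0.001° × 111000 × cos 58.4° = 0.001 × 111000 × 0.5240 ≈ 58.162 m.
So the lower-latitude error exceeds the higher by 109.14 − 58.162 = 50.979 m.

51 m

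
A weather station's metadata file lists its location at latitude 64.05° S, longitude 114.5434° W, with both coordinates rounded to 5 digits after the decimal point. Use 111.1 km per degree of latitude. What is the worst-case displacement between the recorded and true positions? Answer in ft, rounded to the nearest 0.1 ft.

2.0 ft

Rounding to 5 decimal places leaves each coordinate within ±5e-06° of the true value.
N–S: 5e-06° × 111100 m/° = 0.5555 m.
Longitude error → 5e-06 × 111100 × cos 64.05° = 5e-06 × 111100 × 0.4376 ≈ 0.243079 m.
Worst case both components are at the extreme and orthogonal: √(0.5555² + 0.243079²) ≈ 0.606356 m.
In feet: 0.606356 m ÷ 0.3048 ≈ 1.9894 ft.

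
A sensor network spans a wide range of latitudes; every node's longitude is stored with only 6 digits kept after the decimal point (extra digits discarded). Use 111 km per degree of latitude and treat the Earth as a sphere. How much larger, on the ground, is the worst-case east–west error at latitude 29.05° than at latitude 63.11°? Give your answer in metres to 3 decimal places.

Truncating at 6 decimal places can drop up to a full unit in the last place, so the longitude may be off by as much as 1e-06°.
Error at 29.05° = 1e-06° × 111000 × cos 29.05° ≈ 0.111 × 0.8742 = 0.097036 m.
Error at 63.11° = 1e-06° × 111000 × cos 63.11° ≈ 0.111 × 0.4523 = 0.050203 m.
Difference: 0.097036 − 0.050203 = 0.046833 m.

0.047 metres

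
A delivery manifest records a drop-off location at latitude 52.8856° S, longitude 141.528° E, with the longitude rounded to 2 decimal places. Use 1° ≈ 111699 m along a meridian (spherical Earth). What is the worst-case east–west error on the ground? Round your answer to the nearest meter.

337 meters

Rounding to 2 decimal places leaves the longitude within ±0.005° of the true value.
One degree of longitude at 52.8856° is 111699 × cos 52.8856° ≈ 111699 × 0.6034 = 67400.1 m.
So at most 0.005° × 67400.1 ≈ 337.001 m east–west.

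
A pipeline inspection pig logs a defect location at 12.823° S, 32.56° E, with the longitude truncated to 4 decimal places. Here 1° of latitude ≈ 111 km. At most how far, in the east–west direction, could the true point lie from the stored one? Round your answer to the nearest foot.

36 feet

Truncating at 4 decimal places can drop up to a full unit in the last place, so the longitude may be off by as much as 0.0001°.
At latitude 12.823° a degree of longitude spans 111000 m × cos 12.823° = 111000 × 0.9751 ≈ 108232 m.
Maximum E–W displacement: 0.0001 × 108232 = 10.8232 m.
Converting: 10.8232 m × 3.2808 ft/m ≈ 35.509 ft.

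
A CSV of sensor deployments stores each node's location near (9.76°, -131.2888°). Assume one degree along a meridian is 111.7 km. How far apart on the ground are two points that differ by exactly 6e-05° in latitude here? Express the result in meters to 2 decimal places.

Along a meridian 6e-05° is 6e-05 × 111700 = 6.702 m.

6.70 meters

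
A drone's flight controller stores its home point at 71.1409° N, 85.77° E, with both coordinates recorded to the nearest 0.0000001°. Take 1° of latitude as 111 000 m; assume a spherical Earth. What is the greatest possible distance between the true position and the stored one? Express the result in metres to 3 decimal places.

0.006 metres

Rounding to 7 decimal places leaves each coordinate within ±5e-08° of the true value.
Latitude error → 5e-08 × 111000 = 0.00555 m along the meridian.
East–west component at 71.1409°: 5e-08° × 111000 × cos 71.1409° ≈ 5e-08 × 35879.9 ≈ 0.00179399 m.
Worst case both components are at the extreme and orthogonal: √(0.00555² + 0.00179399²) ≈ 0.00583274 m.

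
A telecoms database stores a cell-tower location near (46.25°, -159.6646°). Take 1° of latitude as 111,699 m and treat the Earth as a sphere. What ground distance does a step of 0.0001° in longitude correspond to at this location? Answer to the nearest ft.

25 ft

At 46.25° a degree of longitude is 111699 × cos 46.25° ≈ 77241.3 m, so 0.0001° corresponds to 7.72413 m.
Converting: 7.72413 m × 3.2808 ft/m ≈ 25.342 ft.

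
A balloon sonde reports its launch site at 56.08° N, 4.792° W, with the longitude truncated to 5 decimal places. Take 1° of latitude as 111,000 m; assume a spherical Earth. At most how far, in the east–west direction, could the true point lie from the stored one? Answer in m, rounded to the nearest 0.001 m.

0.619 m

Truncating at 5 decimal places can drop up to a full unit in the last place, so the longitude may be off by as much as 1e-05°.
Parallels shrink by cos φ, so at 56.08° a degree of longitude is 111000 × 0.5580 ≈ 61941.9 m.
East–west error: 1e-05° × 61941.9 m/° ≈ 0.619419 m.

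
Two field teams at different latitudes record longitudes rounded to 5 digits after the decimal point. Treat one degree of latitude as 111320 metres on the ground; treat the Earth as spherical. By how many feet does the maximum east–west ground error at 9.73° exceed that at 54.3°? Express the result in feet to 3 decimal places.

Rounding to 5 decimal places leaves the longitude within ±5e-06° of the true value.
At 9.73°: 5e-06° × 111320 × cos 9.73° = 5e-06 × 111320 × 0.9856 ≈ 0.54859 m.
At 54.3°: 5e-06° × 111320 × cos 54.3° = 5e-06 × 111320 × 0.5835 ≈ 0.3248 m.
Difference: 0.54859 − 0.3248 = 0.22379 m.
Converting: 0.223794 m × 3.2808 ft/m ≈ 0.73423 ft.

0.734 feet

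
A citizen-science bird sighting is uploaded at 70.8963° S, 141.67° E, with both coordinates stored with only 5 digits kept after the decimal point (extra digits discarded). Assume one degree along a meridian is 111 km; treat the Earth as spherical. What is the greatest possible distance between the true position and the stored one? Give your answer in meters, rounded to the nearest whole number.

Truncating at 5 decimal places can drop up to a full unit in the last place, so each coordinate may be off by as much as 1e-05°.
Latitude error → 1e-05 × 111000 = 1.11 m along the meridian.
East–west component at 70.8963°: 1e-05° × 111000 × cos 70.8963° ≈ 1e-05 × 36328 ≈ 0.36328 m.
Combining orthogonally: (1.11² + 0.36328²)^½ ≈ 1.16793 m.

1 meters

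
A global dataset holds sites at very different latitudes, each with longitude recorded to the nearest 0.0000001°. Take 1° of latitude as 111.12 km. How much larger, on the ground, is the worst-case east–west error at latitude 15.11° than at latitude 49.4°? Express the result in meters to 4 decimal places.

Rounding to 7 decimal places leaves the longitude within ±5e-08° of the true value.
At 15.11°: 5e-08° × 111120 × cos 15.11° = 5e-08 × 111120 × 0.9654 ≈ 0.0053639 m.
At 49.4°: 5e-08° × 111120 × cos 49.4° = 5e-08 × 111120 × 0.6508 ≈ 0.0036157 m.
So the lower-latitude error exceeds the higher by 0.0053639 − 0.0036157 = 0.0017482 m.

0.0017 meters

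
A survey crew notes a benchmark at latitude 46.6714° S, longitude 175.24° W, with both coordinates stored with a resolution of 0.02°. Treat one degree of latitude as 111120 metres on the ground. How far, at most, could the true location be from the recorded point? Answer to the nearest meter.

With a 0.02° grid the true value lies within half a step, ±0.02°/2 = ±0.01°, of the stored one.
Latitude error → 0.01 × 111120 = 1111.2 m along the meridian.
East–west component at 46.6714°: 0.01° × 111120 × cos 46.6714° ≈ 0.01 × 76248.5 ≈ 762.485 m.
Combining orthogonally: (1111.2² + 762.485²)^½ ≈ 1347.65 m.

1348 meters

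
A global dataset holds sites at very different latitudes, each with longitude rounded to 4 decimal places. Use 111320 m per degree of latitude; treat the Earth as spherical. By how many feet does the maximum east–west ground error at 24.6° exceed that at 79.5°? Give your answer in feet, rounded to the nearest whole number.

13 feet

Rounding to 4 decimal places leaves the longitude within ±5e-05° of the true value.
Error at 24.6° = 5e-05° × 111320 × cos 24.6° ≈ 5.566 × 0.9092 = 5.0608 m.
At 79.5°: 5e-05° × 111320 × cos 79.5° = 5e-05 × 111320 × 0.1822 ≈ 1.0143 m.
So the lower-latitude error exceeds the higher by 5.0608 − 1.0143 = 4.0465 m.
Converting: 4.04649 m × 3.2808 ft/m ≈ 13.276 ft.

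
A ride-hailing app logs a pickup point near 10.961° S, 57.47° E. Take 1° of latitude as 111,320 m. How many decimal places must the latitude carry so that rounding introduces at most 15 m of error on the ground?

One degree of latitude covers 111320 m.
N decimal places → at most half a unit in the last place, 0.5 × 10⁻ᴺ° = 111320/2 × 10⁻ᴺ m.
Setting 55660 × 10⁻ᴺ ≤ 15 gives 10ᴺ ≥ 3711, i.e. N ≥ 3.57.
So 4 decimal places suffice (5.57 m); 3 would allow up to 55.7 m.

4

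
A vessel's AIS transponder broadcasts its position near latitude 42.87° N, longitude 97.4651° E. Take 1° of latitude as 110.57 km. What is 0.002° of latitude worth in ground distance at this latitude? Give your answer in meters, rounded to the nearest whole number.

0.002° × 110570 m/° = 221.14 m.

221 meters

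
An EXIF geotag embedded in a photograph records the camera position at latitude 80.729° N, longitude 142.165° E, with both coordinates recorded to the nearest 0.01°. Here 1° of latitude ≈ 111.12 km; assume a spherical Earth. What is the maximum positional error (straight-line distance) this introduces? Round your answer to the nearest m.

Rounding to 2 decimal places leaves each coordinate within ±0.005° of the true value.
Latitude error → 0.005 × 111120 = 555.6 m along the meridian.
E–W at 80.729°: 0.005° × 111120 × cos 80.729° = 0.005 × 111120 × 0.1611 ≈ 89.5096 m.
Worst case both components are at the extreme and orthogonal: √(555.6² + 89.5096²) ≈ 562.764 m.

563 m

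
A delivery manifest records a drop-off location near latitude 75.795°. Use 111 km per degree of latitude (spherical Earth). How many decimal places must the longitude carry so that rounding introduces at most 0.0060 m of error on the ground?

At 75.795° one degree of longitude covers 111000 × cos 75.795° ≈ 111000 × 0.2454 ≈ 27238.5 m.
N decimal places → at most half a unit in the last place, 0.5 × 10⁻ᴺ° = 27238.5/2 × 10⁻ᴺ m.
Need 0.5 × 27238.5 × 10⁻ᴺ ≤ 0.0060 → 10⁻ᴺ ≤ 4.406e-07, so N ≥ 6.36.
So 7 decimal places suffice (0.00136 m); 6 would allow up to 0.0136 m.

7 decimal places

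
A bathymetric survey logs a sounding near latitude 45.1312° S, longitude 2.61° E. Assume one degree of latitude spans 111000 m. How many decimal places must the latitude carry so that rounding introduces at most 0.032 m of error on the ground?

One degree of latitude covers 111000 m.
With N decimal places the half-ulp bound is 0.5·10⁻ᴺ°, or 0.5·10⁻ᴺ × 111000 m on the ground.
Setting 55500 × 10⁻ᴺ ≤ 0.032 gives 10ᴺ ≥ 1.734e+06, i.e. N ≥ 6.24.
So 7 decimal places suffice (0.00555 m); 6 would allow up to 0.0555 m.

7 decimal places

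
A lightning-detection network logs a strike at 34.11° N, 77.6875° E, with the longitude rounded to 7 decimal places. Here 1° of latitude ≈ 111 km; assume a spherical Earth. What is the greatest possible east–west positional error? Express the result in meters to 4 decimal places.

0.0046 meters

Rounding to 7 decimal places leaves the longitude within ±5e-08° of the true value.
One degree of longitude at 34.11° is 111000 × cos 34.11° ≈ 111000 × 0.8280 = 91903.8 m.
Maximum E–W displacement: 5e-08 × 91903.8 = 0.00459519 m.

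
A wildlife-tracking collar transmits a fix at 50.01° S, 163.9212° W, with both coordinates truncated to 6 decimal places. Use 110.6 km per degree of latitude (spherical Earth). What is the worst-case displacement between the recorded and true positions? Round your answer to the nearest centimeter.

13 centimeters

Truncating at 6 decimal places can drop up to a full unit in the last place, so each coordinate may be off by as much as 1e-06°.
N–S: 1e-06° × 110600 m/° = 0.1106 m.
East–west component at 50.01°: 1e-06° × 110600 × cos 50.01° ≈ 1e-06 × 71077.5 ≈ 0.0710775 m.
Combining orthogonally: (0.1106² + 0.0710775²)^½ ≈ 0.13147 m.
That is 0.13147 m = 13.147 cm.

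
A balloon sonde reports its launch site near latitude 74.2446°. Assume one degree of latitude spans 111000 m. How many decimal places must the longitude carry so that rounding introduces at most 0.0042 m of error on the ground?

7

At 74.2446° one degree of longitude covers 111000 × cos 74.2446° ≈ 111000 × 0.2715 ≈ 30140 m.
With N decimal places the half-ulp bound is 0.5·10⁻ᴺ°, or 0.5·10⁻ᴺ × 30140 m on the ground.
Need 0.5 × 30140 × 10⁻ᴺ ≤ 0.0042 → 10⁻ᴺ ≤ 2.787e-07, so N ≥ 6.55.
At 6 places the error can reach 0.0151 m, but 7 places keeps it to 0.00151 m.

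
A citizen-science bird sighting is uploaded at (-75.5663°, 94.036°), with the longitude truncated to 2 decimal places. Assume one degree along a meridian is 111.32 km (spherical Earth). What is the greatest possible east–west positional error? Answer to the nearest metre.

277 metres

Truncating at 2 decimal places can drop up to a full unit in the last place, so the longitude may be off by as much as 0.01°.
Parallels shrink by cos φ, so at 75.5663° a degree of longitude is 111320 × 0.2493 ≈ 27747.6 m.
So at most 0.01° × 27747.6 ≈ 277.476 m east–west.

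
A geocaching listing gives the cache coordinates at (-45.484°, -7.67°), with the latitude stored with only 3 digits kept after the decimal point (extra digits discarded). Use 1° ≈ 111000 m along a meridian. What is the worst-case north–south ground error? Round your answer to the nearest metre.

Truncating at 3 decimal places can drop up to a full unit in the last place, so the latitude may be off by as much as 0.001°.
So the N–S error is at most 0.001 × 111000 = 111 m.

111 metres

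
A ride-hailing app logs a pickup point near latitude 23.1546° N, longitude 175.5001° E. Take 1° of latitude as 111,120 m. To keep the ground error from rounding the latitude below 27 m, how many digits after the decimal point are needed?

4 decimal places

One degree of latitude covers 111120 m.
With N decimal places the half-ulp bound is 0.5·10⁻ᴺ°, or 0.5·10⁻ᴺ × 111120 m on the ground.
Need 0.5 × 111120 × 10⁻ᴺ ≤ 27 → 10⁻ᴺ ≤ 4.860e-04, so N ≥ 3.31.
So 4 decimal places suffice (5.56 m); 3 would allow up to 55.6 m.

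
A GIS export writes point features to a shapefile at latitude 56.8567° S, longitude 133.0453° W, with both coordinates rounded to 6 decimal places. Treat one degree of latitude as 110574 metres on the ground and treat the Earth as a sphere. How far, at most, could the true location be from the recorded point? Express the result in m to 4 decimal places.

0.0630 m

Rounding to 6 decimal places leaves each coordinate within ±5e-07° of the true value.
North–south component: 5e-07° × 110574 = 0.055287 m.
East–west component at 56.8567°: 5e-07° × 110574 × cos 56.8567° ≈ 5e-07 × 60454.7 ≈ 0.0302273 m.
The two errors are perpendicular, so the maximum displacement is √(0.055287² + 0.0302273²) ≈ 0.0630107 m.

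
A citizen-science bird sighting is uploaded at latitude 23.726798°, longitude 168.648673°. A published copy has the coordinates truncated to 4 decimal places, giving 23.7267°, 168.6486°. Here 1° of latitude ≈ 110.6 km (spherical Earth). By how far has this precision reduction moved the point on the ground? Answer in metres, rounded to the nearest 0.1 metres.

The latitude changed by +0.000098° and the longitude by +0.000073°.
N–S: 0.000098° × 110600 m/° = 10.8388 m.
E–W at 23.7267°: 0.000073° × 110600 × cos 23.7267° = 0.000073 × 110600 × 0.9155 ≈ 7.39136 m.
Distance: √(10.8388² + 7.39136²) ≈ 13.1191 m.

13.1 metres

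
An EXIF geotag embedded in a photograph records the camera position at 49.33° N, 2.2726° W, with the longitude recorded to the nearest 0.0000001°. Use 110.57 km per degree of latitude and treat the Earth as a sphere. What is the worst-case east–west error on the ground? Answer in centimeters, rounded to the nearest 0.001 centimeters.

0.360 centimeters

Rounding to 7 decimal places leaves the longitude within ±5e-08° of the true value.
At latitude 49.33° a degree of longitude spans 110570 m × cos 49.33° = 110570 × 0.6517 ≈ 72058.6 m.
So at most 5e-08° × 72058.6 ≈ 0.00360293 m east–west.
That is 0.00360293 m = 0.36029 cm.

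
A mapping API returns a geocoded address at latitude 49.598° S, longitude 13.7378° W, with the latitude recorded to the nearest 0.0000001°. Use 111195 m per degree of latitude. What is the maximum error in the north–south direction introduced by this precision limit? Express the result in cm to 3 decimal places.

0.556 cm

Rounding to 7 decimal places leaves the latitude within ±5e-08° of the true value.
Along the meridian that is 5e-08° × 111195 m/° = 0.00555975 m.
That is 0.00555975 m = 0.55597 cm.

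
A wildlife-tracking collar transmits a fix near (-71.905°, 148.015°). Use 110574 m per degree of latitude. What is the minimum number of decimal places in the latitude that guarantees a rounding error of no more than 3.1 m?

One degree of latitude covers 110574 m.
Rounding to N decimal places gives at most 0.5 × 10⁻ᴺ degrees of error, i.e. 0.5 × 10⁻ᴺ × 110574 m.
Need 0.5 × 110574 × 10⁻ᴺ ≤ 3.1 → 10⁻ᴺ ≤ 5.607e-05, so N ≥ 4.25.
N = 4 would give 5.53 m (too coarse); N = 5 gives 0.553 m ≤ 3.1 m.

5 decimal places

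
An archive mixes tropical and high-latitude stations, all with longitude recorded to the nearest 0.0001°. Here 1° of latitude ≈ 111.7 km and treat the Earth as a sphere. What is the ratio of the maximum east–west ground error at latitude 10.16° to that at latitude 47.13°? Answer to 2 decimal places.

Rounding to 4 decimal places leaves the longitude within ±5e-05° of the true value.
At 10.16°: 5e-05° × 111700 × cos 10.16° = 5e-05 × 111700 × 0.9843 ≈ 5.4974 m.
At 47.13°: 5e-05° × 111700 × cos 47.13° = 5e-05 × 111700 × 0.6803 ≈ 3.7997 m.
Ratio: 5.4974 / 3.7997 = cos 10.16° / cos 47.13° ≈ 1.4468.

1.45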